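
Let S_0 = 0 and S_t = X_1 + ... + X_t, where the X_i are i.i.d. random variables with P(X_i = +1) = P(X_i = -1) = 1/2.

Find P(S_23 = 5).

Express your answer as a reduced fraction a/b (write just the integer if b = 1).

To reach position 5 after 23 steps: need 14 steps of +1 and 9 of -1.
Favorable paths: C(23,14) = 817190
Total paths: 2^23 = 8388608
P = 817190/8388608 = 408595/4194304

Answer: 408595/4194304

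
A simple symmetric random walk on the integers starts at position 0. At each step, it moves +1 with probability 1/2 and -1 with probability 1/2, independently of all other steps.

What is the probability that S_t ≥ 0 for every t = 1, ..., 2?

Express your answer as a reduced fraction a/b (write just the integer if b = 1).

Answer: 1/2

Derivation:
Let f(t,s) = #length-t paths at position s with S_1..S_t all ≥ 0.
f(t,s) = f(t-1,s-1) + f(t-1,s+1) for s ≥ 0; f(t,s) = 0 for s < 0.
t=0: f(0,0)=1
t=1: f(1,1)=1
t=2: f(2,0)=1 f(2,2)=1
Σ_s f(2,s) = 2
P = 2/4 = 1/2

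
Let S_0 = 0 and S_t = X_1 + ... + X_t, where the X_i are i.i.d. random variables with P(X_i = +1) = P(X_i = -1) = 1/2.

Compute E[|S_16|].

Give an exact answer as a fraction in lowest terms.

Answer: 6435/2048

Derivation:
S_16 takes values m ≡ 0 (mod 2) with |m| ≤ 16; P(S_16=m) = C(16,(16+m)/2)/2^16.
Total paths: 2^16 = 65536
Distribution: P(S=-16)=1/65536, P(S=-14)=16/65536, P(S=-12)=120/65536, P(S=-10)=560/65536, P(S=-8)=1820/65536, P(S=-6)=4368/65536, P(S=-4)=8008/65536, P(S=-2)=11440/65536, P(S=0)=12870/65536, P(S=2)=11440/65536, P(S=4)=8008/65536, P(S=6)=4368/65536, P(S=8)=1820/65536, P(S=10)=560/65536, P(S=12)=120/65536, P(S=14)=16/65536, P(S=16)=1/65536
E[|S_16|] = Σ_m |m|·P(S_16=m) = 205920/65536 = 6435/2048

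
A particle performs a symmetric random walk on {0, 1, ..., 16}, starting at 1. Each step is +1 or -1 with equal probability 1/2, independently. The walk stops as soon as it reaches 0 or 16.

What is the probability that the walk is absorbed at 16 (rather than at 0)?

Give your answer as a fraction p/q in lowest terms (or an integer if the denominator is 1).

Symmetric walk (p = 1/2): the harmonic-function argument gives P(hit 16 before 0 | start at 1) = a/N.
P = 1/16 = 1/16

Answer: 1/16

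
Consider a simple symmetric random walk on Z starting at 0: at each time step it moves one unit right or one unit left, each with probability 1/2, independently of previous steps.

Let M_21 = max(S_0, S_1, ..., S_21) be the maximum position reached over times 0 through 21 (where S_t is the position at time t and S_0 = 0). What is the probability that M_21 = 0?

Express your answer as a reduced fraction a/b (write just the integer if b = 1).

Let M_21 = max(S_0,...,S_21). Use the reflection principle: for j ≥ 1, #{paths with M_21 ≥ j} = #{S_21 ≥ j} + #{S_21 ≥ j+1}.
P(M_21 ≥ 0) = 1 since S_0 = 0, so #{M_21 ≥ 0} = 2097152.
#{M_21 ≥ 1} = #{S_21 ≥ 1} + #{S_21 ≥ 2} = 1048576 + 695860 = 1744436.
#{M_21 = 0} = 2097152 - 1744436 = 352716.
P(M_21 = 0) = 352716/2097152 = 88179/524288

Answer: 88179/524288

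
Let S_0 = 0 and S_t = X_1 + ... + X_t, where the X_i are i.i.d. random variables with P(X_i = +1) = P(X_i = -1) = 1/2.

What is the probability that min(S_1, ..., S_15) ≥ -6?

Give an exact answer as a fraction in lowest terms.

Let f(t,s) = #length-t paths at position s with S_1..S_t all ≥ -6.
f(t,s) = f(t-1,s-1) + f(t-1,s+1) for s ≥ -6; f(t,s) = 0 for s < -6.
t=0: f(0,0)=1
t=1: f(1,-1)=1 f(1,1)=1
t=2: f(2,-2)=1 f(2,0)=2 f(2,2)=1
t=3: f(3,-3)=1 f(3,-1)=3 f(3,1)=3 f(3,3)=1
t=4: f(4,-4)=1 f(4,-2)=4 f(4,0)=6 f(4,2)=4 f(4,4)=1
t=5: f(5,-5)=1 f(5,-3)=5 f(5,-1)=10 f(5,1)=10 f(5,3)=5 f(5,5)=1
t=6: f(6,-6)=1 f(6,-4)=6 f(6,-2)=15 f(6,0)=20 f(6,2)=15 f(6,4)=6 f(6,6)=1
t=7: f(7,-5)=7 f(7,-3)=21 f(7,-1)=35 f(7,1)=35 f(7,3)=21 f(7,5)=7 f(7,7)=1
t=8: f(8,-6)=7 f(8,-4)=28 f(8,-2)=56 f(8,0)=70 f(8,2)=56 f(8,4)=28 f(8,6)=8 f(8,8)=1
t=9: f(9,-5)=35 f(9,-3)=84 f(9,-1)=126 f(9,1)=126 f(9,3)=84 f(9,5)=36 f(9,7)=9 f(9,9)=1
t=10: f(10,-6)=35 f(10,-4)=119 f(10,-2)=210 f(10,0)=252 f(10,2)=210 f(10,4)=120 f(10,6)=45 f(10,8)=10 f(10,10)=1
t=11: f(11,-5)=154 f(11,-3)=329 f(11,-1)=462 f(11,1)=462 f(11,3)=330 f(11,5)=165 f(11,7)=55 f(11,9)=11 f(11,11)=1
t=12: f(12,-6)=154 f(12,-4)=483 f(12,-2)=791 f(12,0)=924 f(12,2)=792 f(12,4)=495 f(12,6)=220 f(12,8)=66 f(12,10)=12 f(12,12)=1
t=13: f(13,-5)=637 f(13,-3)=1274 f(13,-1)=1715 f(13,1)=1716 f(13,3)=1287 f(13,5)=715 f(13,7)=286 f(13,9)=78 f(13,11)=13 f(13,13)=1
t=14: f(14,-6)=637 f(14,-4)=1911 f(14,-2)=2989 f(14,0)=3431 f(14,2)=3003 f(14,4)=2002 f(14,6)=1001 f(14,8)=364 f(14,10)=91 f(14,12)=14 f(14,14)=1
t=15: f(15,-5)=2548 f(15,-3)=4900 f(15,-1)=6420 f(15,1)=6434 f(15,3)=5005 f(15,5)=3003 f(15,7)=1365 f(15,9)=455 f(15,11)=105 f(15,13)=15 f(15,15)=1
Σ_s f(15,s) = 30251
P = 30251/32768 = 30251/32768

Answer: 30251/32768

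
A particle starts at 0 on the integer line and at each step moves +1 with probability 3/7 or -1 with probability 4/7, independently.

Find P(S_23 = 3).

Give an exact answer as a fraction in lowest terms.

To reach position 3 after 23 steps: need 13 steps of +1 and 10 steps of -1.
Number of such sequences: C(23,13) = 1144066
Each has probability (3/7)^13 · (4/7)^10 = 1671768834048/27368747340080916343
P = 1144066 · 1671768834048/27368747340080916343 = 273230554699137024/3909821048582988049

Answer: 273230554699137024/3909821048582988049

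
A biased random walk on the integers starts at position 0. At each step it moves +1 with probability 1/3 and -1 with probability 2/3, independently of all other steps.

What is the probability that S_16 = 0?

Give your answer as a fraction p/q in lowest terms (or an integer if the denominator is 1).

Answer: 366080/4782969

Derivation:
To be at 0 after 16 steps: need exactly 8 steps of +1 and 8 of -1.
Number of such sequences: C(16,8) = 12870
Each has probability (1/3)^8 · (2/3)^8 = 256/43046721
P = 12870 · 256/43046721 = 366080/4782969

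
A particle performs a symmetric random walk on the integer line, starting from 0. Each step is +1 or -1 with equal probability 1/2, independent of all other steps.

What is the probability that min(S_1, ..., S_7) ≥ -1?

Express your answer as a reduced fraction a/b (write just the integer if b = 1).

Let f(t,s) = #length-t paths at position s with S_1..S_t all ≥ -1.
f(t,s) = f(t-1,s-1) + f(t-1,s+1) for s ≥ -1; f(t,s) = 0 for s < -1.
t=0: f(0,0)=1
t=1: f(1,-1)=1 f(1,1)=1
t=2: f(2,0)=2 f(2,2)=1
t=3: f(3,-1)=2 f(3,1)=3 f(3,3)=1
t=4: f(4,0)=5 f(4,2)=4 f(4,4)=1
t=5: f(5,-1)=5 f(5,1)=9 f(5,3)=5 f(5,5)=1
t=6: f(6,0)=14 f(6,2)=14 f(6,4)=6 f(6,6)=1
t=7: f(7,-1)=14 f(7,1)=28 f(7,3)=20 f(7,5)=7 f(7,7)=1
Σ_s f(7,s) = 70
P = 70/128 = 35/64

Answer: 35/64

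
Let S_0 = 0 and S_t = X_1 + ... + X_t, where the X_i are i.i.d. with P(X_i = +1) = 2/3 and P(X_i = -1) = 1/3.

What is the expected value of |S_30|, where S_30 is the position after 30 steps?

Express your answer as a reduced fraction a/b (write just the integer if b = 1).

Answer: 8572735215010/847288609443

Derivation:
S_30 takes values m ≡ 0 (mod 2) with |m| ≤ 30; P(S_30=m) = C(30,(30+m)/2) · (2/3)^((30+m)/2) · (1/3)^((30-m)/2).
Distribution: P(S=-30)=1/205891132094649, P(S=-28)=20/68630377364883, P(S=-26)=580/68630377364883, P(S=-24)=32480/205891132094649, P(S=-22)=16240/7625597484987, P(S=-20)=168896/7625597484987, P(S=-18)=4222400/22876792454961, P(S=-16)=9651200/7625597484987, P(S=-14)=55494400/7625597484987, P(S=-12)=2441753600/68630377364883, P(S=-10)=3418455040/22876792454961, P(S=-8)=12430745600/22876792454961, P(S=-6)=118092083200/68630377364883, P(S=-4)=36336025600/7625597484987, P(S=-2)=88244633600/7625597484987, P(S=0)=564765655040/22876792454961, P(S=2)=352978534400/7625597484987, P(S=4)=581376409600/7625597484987, P(S=6)=7557893324800/68630377364883, P(S=8)=3182270873600/22876792454961, P(S=10)=3500497960960/22876792454961, P(S=12)=10001422745600/68630377364883, P(S=14)=909220249600/7625597484987, P(S=16)=632501043200/7625597484987, P(S=18)=1106876825600/22876792454961, P(S=20)=177100292096/7625597484987, P(S=22)=68115496960/7625597484987, P(S=24)=544923975680/205891132094649, P(S=26)=38923141120/68630377364883, P(S=28)=5368709120/68630377364883, P(S=30)=1073741824/205891132094649
E[|S_30|] = Σ_m |m|·P(S_30=m) = 8572735215010/847288609443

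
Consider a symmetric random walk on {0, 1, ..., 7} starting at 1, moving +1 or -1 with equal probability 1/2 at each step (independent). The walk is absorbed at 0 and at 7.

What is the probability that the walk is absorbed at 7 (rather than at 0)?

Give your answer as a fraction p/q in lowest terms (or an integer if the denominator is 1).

Answer: 1/7

Derivation:
Symmetric walk (p = 1/2): the harmonic-function argument gives P(hit 7 before 0 | start at 1) = a/N.
P = 1/7 = 1/7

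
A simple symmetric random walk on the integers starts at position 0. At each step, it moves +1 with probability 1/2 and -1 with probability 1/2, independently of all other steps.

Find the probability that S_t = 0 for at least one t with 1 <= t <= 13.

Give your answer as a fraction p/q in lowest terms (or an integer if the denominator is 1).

Answer: 793/1024

Derivation:
Count via complement. Let g(t,s) = #length-t paths at position s with S_1..S_t all ≠ 0.
g(t,s) = g(t-1,s-1) + g(t-1,s+1) for s ≠ 0; g(t,0) = 0.
t=0: g(0,0)=1
t=1: g(1,-1)=1 g(1,1)=1
t=2: g(2,-2)=1 g(2,2)=1
t=3: g(3,-3)=1 g(3,-1)=1 g(3,1)=1 g(3,3)=1
t=4: g(4,-4)=1 g(4,-2)=2 g(4,2)=2 g(4,4)=1
t=5: g(5,-5)=1 g(5,-3)=3 g(5,-1)=2 g(5,1)=2 g(5,3)=3 g(5,5)=1
t=6: g(6,-6)=1 g(6,-4)=4 g(6,-2)=5 g(6,2)=5 g(6,4)=4 g(6,6)=1
t=7: g(7,-7)=1 g(7,-5)=5 g(7,-3)=9 g(7,-1)=5 g(7,1)=5 g(7,3)=9 g(7,5)=5 g(7,7)=1
t=8: g(8,-8)=1 g(8,-6)=6 g(8,-4)=14 g(8,-2)=14 g(8,2)=14 g(8,4)=14 g(8,6)=6 g(8,8)=1
t=9: g(9,-9)=1 g(9,-7)=7 g(9,-5)=20 g(9,-3)=28 g(9,-1)=14 g(9,1)=14 g(9,3)=28 g(9,5)=20 g(9,7)=7 g(9,9)=1
t=10: g(10,-10)=1 g(10,-8)=8 g(10,-6)=27 g(10,-4)=48 g(10,-2)=42 g(10,2)=42 g(10,4)=48 g(10,6)=27 g(10,8)=8 g(10,10)=1
t=11: g(11,-11)=1 g(11,-9)=9 g(11,-7)=35 g(11,-5)=75 g(11,-3)=90 g(11,-1)=42 g(11,1)=42 g(11,3)=90 g(11,5)=75 g(11,7)=35 g(11,9)=9 g(11,11)=1
t=12: g(12,-12)=1 g(12,-10)=10 g(12,-8)=44 g(12,-6)=110 g(12,-4)=165 g(12,-2)=132 g(12,2)=132 g(12,4)=165 g(12,6)=110 g(12,8)=44 g(12,10)=10 g(12,12)=1
t=13: g(13,-13)=1 g(13,-11)=11 g(13,-9)=54 g(13,-7)=154 g(13,-5)=275 g(13,-3)=297 g(13,-1)=132 g(13,1)=132 g(13,3)=297 g(13,5)=275 g(13,7)=154 g(13,9)=54 g(13,11)=11 g(13,13)=1
Paths never hitting 0: Σ_s g(13,s) = 1848
Paths hitting 0: 2^13 - 1848 = 6344
P = 6344/8192 = 793/1024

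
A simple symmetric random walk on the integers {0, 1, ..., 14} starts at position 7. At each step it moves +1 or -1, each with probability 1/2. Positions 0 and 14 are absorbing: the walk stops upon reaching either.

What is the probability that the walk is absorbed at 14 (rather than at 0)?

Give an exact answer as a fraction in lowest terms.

Answer: 1/2

Derivation:
Symmetric walk (p = 1/2): the harmonic-function argument gives P(hit 14 before 0 | start at 7) = a/N.
P = 7/14 = 1/2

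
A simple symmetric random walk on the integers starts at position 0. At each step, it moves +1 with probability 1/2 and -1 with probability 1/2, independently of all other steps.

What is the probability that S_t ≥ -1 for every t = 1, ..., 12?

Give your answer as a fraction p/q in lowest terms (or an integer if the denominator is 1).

Answer: 429/1024

Derivation:
Let f(t,s) = #length-t paths at position s with S_1..S_t all ≥ -1.
f(t,s) = f(t-1,s-1) + f(t-1,s+1) for s ≥ -1; f(t,s) = 0 for s < -1.
t=0: f(0,0)=1
t=1: f(1,-1)=1 f(1,1)=1
t=2: f(2,0)=2 f(2,2)=1
t=3: f(3,-1)=2 f(3,1)=3 f(3,3)=1
t=4: f(4,0)=5 f(4,2)=4 f(4,4)=1
t=5: f(5,-1)=5 f(5,1)=9 f(5,3)=5 f(5,5)=1
t=6: f(6,0)=14 f(6,2)=14 f(6,4)=6 f(6,6)=1
t=7: f(7,-1)=14 f(7,1)=28 f(7,3)=20 f(7,5)=7 f(7,7)=1
t=8: f(8,0)=42 f(8,2)=48 f(8,4)=27 f(8,6)=8 f(8,8)=1
t=9: f(9,-1)=42 f(9,1)=90 f(9,3)=75 f(9,5)=35 f(9,7)=9 f(9,9)=1
t=10: f(10,0)=132 f(10,2)=165 f(10,4)=110 f(10,6)=44 f(10,8)=10 f(10,10)=1
t=11: f(11,-1)=132 f(11,1)=297 f(11,3)=275 f(11,5)=154 f(11,7)=54 f(11,9)=11 f(11,11)=1
t=12: f(12,0)=429 f(12,2)=572 f(12,4)=429 f(12,6)=208 f(12,8)=65 f(12,10)=12 f(12,12)=1
Σ_s f(12,s) = 1716
P = 1716/4096 = 429/1024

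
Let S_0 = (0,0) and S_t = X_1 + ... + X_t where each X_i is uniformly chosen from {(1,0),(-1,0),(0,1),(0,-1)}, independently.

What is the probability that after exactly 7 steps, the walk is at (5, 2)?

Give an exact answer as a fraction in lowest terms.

Answer: 21/16384

Derivation:
Let h be the number of horizontal steps (so 7-h are vertical). To end at (5,2) need (h+5)/2 right-steps and ((7-h)+2)/2 up-steps.
Sum over h with 5 ≤ h ≤ 5, h ≡ 1 (mod 2), 7-h ≡ 0 (mod 2):
h=5: C(7,5)·C(5,5)·C(2,2) = 21·1·1 = 21
Total favorable: 21
Total paths: 4^7 = 16384
P = 21/16384 = 21/16384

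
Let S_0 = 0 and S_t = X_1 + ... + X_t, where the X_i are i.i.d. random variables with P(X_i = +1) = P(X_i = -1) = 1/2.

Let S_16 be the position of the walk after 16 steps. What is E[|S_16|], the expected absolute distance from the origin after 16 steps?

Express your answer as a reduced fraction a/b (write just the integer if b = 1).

S_16 takes values m ≡ 0 (mod 2) with |m| ≤ 16; P(S_16=m) = C(16,(16+m)/2)/2^16.
Total paths: 2^16 = 65536
Distribution: P(S=-16)=1/65536, P(S=-14)=16/65536, P(S=-12)=120/65536, P(S=-10)=560/65536, P(S=-8)=1820/65536, P(S=-6)=4368/65536, P(S=-4)=8008/65536, P(S=-2)=11440/65536, P(S=0)=12870/65536, P(S=2)=11440/65536, P(S=4)=8008/65536, P(S=6)=4368/65536, P(S=8)=1820/65536, P(S=10)=560/65536, P(S=12)=120/65536, P(S=14)=16/65536, P(S=16)=1/65536
E[|S_16|] = Σ_m |m|·P(S_16=m) = 205920/65536 = 6435/2048

Answer: 6435/2048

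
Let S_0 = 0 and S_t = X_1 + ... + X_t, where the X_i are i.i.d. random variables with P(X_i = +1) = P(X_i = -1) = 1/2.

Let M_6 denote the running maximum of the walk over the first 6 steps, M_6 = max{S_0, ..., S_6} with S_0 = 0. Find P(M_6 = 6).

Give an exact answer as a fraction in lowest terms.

Let M_6 = max(S_0,...,S_6). Use the reflection principle: for j ≥ 1, #{paths with M_6 ≥ j} = #{S_6 ≥ j} + #{S_6 ≥ j+1}.
By reflection, #{M_6 ≥ 6} = #{S_6 ≥ 6} + #{S_6 ≥ 7} = 1 + 0 = 1.
#{M_6 ≥ 7} = #{S_6 ≥ 7} + #{S_6 ≥ 8} = 0 + 0 = 0.
#{M_6 = 6} = 1 - 0 = 1.
P(M_6 = 6) = 1/64 = 1/64

Answer: 1/64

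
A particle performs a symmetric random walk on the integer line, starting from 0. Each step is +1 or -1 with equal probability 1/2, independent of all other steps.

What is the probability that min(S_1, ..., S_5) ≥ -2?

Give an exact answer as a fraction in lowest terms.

Let f(t,s) = #length-t paths at position s with S_1..S_t all ≥ -2.
f(t,s) = f(t-1,s-1) + f(t-1,s+1) for s ≥ -2; f(t,s) = 0 for s < -2.
t=0: f(0,0)=1
t=1: f(1,-1)=1 f(1,1)=1
t=2: f(2,-2)=1 f(2,0)=2 f(2,2)=1
t=3: f(3,-1)=3 f(3,1)=3 f(3,3)=1
t=4: f(4,-2)=3 f(4,0)=6 f(4,2)=4 f(4,4)=1
t=5: f(5,-1)=9 f(5,1)=10 f(5,3)=5 f(5,5)=1
Σ_s f(5,s) = 25
P = 25/32 = 25/32

Answer: 25/32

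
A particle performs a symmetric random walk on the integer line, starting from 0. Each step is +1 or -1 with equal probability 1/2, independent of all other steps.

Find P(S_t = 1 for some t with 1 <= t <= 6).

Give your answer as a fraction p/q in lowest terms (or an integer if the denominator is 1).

Count via complement. Let g(t,s) = #length-t paths at position s with S_1..S_t all ≠ 1.
g(t,s) = g(t-1,s-1) + g(t-1,s+1) for s ≠ 1; g(t,1) = 0.
t=0: g(0,0)=1
t=1: g(1,-1)=1
t=2: g(2,-2)=1 g(2,0)=1
t=3: g(3,-3)=1 g(3,-1)=2
t=4: g(4,-4)=1 g(4,-2)=3 g(4,0)=2
t=5: g(5,-5)=1 g(5,-3)=4 g(5,-1)=5
t=6: g(6,-6)=1 g(6,-4)=5 g(6,-2)=9 g(6,0)=5
Paths never hitting 1: Σ_s g(6,s) = 20
Paths hitting 1: 2^6 - 20 = 44
P = 44/64 = 11/16

Answer: 11/16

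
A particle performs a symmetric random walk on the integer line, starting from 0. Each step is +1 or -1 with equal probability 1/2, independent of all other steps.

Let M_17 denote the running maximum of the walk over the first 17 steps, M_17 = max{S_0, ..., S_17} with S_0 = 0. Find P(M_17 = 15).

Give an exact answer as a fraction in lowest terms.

Let M_17 = max(S_0,...,S_17). Use the reflection principle: for j ≥ 1, #{paths with M_17 ≥ j} = #{S_17 ≥ j} + #{S_17 ≥ j+1}.
By reflection, #{M_17 ≥ 15} = #{S_17 ≥ 15} + #{S_17 ≥ 16} = 18 + 1 = 19.
#{M_17 ≥ 16} = #{S_17 ≥ 16} + #{S_17 ≥ 17} = 1 + 1 = 2.
#{M_17 = 15} = 19 - 2 = 17.
P(M_17 = 15) = 17/131072 = 17/131072

Answer: 17/131072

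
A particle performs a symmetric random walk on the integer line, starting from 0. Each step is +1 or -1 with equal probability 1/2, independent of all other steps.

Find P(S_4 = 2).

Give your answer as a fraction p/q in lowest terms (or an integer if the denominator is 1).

To reach position 2 after 4 steps: need 3 steps of +1 and 1 of -1.
Favorable paths: C(4,3) = 4
Total paths: 2^4 = 16
P = 4/16 = 1/4

Answer: 1/4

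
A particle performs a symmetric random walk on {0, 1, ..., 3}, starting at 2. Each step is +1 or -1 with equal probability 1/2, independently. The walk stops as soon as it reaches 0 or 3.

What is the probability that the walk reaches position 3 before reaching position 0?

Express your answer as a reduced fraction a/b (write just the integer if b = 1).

Symmetric walk (p = 1/2): the harmonic-function argument gives P(hit 3 before 0 | start at 2) = a/N.
P = 2/3 = 2/3

Answer: 2/3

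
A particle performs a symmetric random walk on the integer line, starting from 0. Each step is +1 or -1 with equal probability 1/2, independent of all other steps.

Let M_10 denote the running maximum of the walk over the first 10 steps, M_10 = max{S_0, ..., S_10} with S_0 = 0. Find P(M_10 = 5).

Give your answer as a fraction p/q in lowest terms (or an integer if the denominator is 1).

Answer: 45/1024

Derivation:
Let M_10 = max(S_0,...,S_10). Use the reflection principle: for j ≥ 1, #{paths with M_10 ≥ j} = #{S_10 ≥ j} + #{S_10 ≥ j+1}.
By reflection, #{M_10 ≥ 5} = #{S_10 ≥ 5} + #{S_10 ≥ 6} = 56 + 56 = 112.
#{M_10 ≥ 6} = #{S_10 ≥ 6} + #{S_10 ≥ 7} = 56 + 11 = 67.
#{M_10 = 5} = 112 - 67 = 45.
P(M_10 = 5) = 45/1024 = 45/1024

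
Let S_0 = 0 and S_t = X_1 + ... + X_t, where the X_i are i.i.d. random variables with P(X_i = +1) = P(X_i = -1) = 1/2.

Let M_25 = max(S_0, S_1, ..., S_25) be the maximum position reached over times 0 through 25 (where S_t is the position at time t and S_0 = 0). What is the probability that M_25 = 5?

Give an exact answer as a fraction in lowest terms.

Let M_25 = max(S_0,...,S_25). Use the reflection principle: for j ≥ 1, #{paths with M_25 ≥ j} = #{S_25 ≥ j} + #{S_25 ≥ j+1}.
By reflection, #{M_25 ≥ 5} = #{S_25 ≥ 5} + #{S_25 ≥ 6} = 7119516 + 3850756 = 10970272.
#{M_25 ≥ 6} = #{S_25 ≥ 6} + #{S_25 ≥ 7} = 3850756 + 3850756 = 7701512.
#{M_25 = 5} = 10970272 - 7701512 = 3268760.
P(M_25 = 5) = 3268760/33554432 = 408595/4194304

Answer: 408595/4194304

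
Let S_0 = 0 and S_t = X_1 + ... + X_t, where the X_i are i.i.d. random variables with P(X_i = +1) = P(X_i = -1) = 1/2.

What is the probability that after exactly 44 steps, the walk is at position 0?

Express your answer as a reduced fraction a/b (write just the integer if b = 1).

Answer: 263012370465/2199023255552

Derivation:
To return to 0 after 44 steps: need exactly 22 steps of +1 and 22 of -1.
Favorable paths: C(44,22) = 2104098963720
Total paths: 2^44 = 17592186044416
P = 2104098963720/17592186044416 = 263012370465/2199023255552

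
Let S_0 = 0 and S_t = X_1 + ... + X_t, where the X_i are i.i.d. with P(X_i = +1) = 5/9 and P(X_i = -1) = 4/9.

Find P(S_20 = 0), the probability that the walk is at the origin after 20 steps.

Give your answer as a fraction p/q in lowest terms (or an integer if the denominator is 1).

Answer: 1891901440000000000/12157665459056928801

Derivation:
To be at 0 after 20 steps: need exactly 10 steps of +1 and 10 of -1.
Number of such sequences: C(20,10) = 184756
Each has probability (5/9)^10 · (4/9)^10 = 10240000000000/12157665459056928801
P = 184756 · 10240000000000/12157665459056928801 = 1891901440000000000/12157665459056928801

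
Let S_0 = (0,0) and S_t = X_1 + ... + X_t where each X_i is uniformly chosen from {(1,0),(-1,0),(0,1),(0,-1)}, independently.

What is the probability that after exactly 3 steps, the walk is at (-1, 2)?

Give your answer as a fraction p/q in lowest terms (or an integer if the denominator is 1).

Answer: 3/64

Derivation:
Let h be the number of horizontal steps (so 3-h are vertical). To end at (-1,2) need (h-1)/2 right-steps and ((3-h)+2)/2 up-steps.
Sum over h with 1 ≤ h ≤ 1, h ≡ 1 (mod 2), 3-h ≡ 0 (mod 2):
h=1: C(3,1)·C(1,0)·C(2,2) = 3·1·1 = 3
Total favorable: 3
Total paths: 4^3 = 64
P = 3/64 = 3/64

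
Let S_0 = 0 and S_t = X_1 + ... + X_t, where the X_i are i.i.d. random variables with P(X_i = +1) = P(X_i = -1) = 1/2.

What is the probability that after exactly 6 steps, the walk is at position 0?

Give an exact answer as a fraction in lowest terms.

To return to 0 after 6 steps: need exactly 3 steps of +1 and 3 of -1.
Favorable paths: C(6,3) = 20
Total paths: 2^6 = 64
P = 20/64 = 5/16

Answer: 5/16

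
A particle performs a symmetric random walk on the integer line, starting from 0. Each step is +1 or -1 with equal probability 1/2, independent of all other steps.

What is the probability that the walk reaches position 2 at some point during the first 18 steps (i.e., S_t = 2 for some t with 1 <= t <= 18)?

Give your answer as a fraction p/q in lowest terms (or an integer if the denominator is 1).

Answer: 84883/131072

Derivation:
Count via complement. Let g(t,s) = #length-t paths at position s with S_1..S_t all ≠ 2.
g(t,s) = g(t-1,s-1) + g(t-1,s+1) for s ≠ 2; g(t,2) = 0.
t=0: g(0,0)=1
t=1: g(1,-1)=1 g(1,1)=1
t=2: g(2,-2)=1 g(2,0)=2
t=3: g(3,-3)=1 g(3,-1)=3 g(3,1)=2
t=4: g(4,-4)=1 g(4,-2)=4 g(4,0)=5
t=5: g(5,-5)=1 g(5,-3)=5 g(5,-1)=9 g(5,1)=5
t=6: g(6,-6)=1 g(6,-4)=6 g(6,-2)=14 g(6,0)=14
t=7: g(7,-7)=1 g(7,-5)=7 g(7,-3)=20 g(7,-1)=28 g(7,1)=14
t=8: g(8,-8)=1 g(8,-6)=8 g(8,-4)=27 g(8,-2)=48 g(8,0)=42
t=9: g(9,-9)=1 g(9,-7)=9 g(9,-5)=35 g(9,-3)=75 g(9,-1)=90 g(9,1)=42
t=10: g(10,-10)=1 g(10,-8)=10 g(10,-6)=44 g(10,-4)=110 g(10,-2)=165 g(10,0)=132
t=11: g(11,-11)=1 g(11,-9)=11 g(11,-7)=54 g(11,-5)=154 g(11,-3)=275 g(11,-1)=297 g(11,1)=132
t=12: g(12,-12)=1 g(12,-10)=12 g(12,-8)=65 g(12,-6)=208 g(12,-4)=429 g(12,-2)=572 g(12,0)=429
t=13: g(13,-13)=1 g(13,-11)=13 g(13,-9)=77 g(13,-7)=273 g(13,-5)=637 g(13,-3)=1001 g(13,-1)=1001 g(13,1)=429
t=14: g(14,-14)=1 g(14,-12)=14 g(14,-10)=90 g(14,-8)=350 g(14,-6)=910 g(14,-4)=1638 g(14,-2)=2002 g(14,0)=1430
t=15: g(15,-15)=1 g(15,-13)=15 g(15,-11)=104 g(15,-9)=440 g(15,-7)=1260 g(15,-5)=2548 g(15,-3)=3640 g(15,-1)=3432 g(15,1)=1430
t=16: g(16,-16)=1 g(16,-14)=16 g(16,-12)=119 g(16,-10)=544 g(16,-8)=1700 g(16,-6)=3808 g(16,-4)=6188 g(16,-2)=7072 g(16,0)=4862
t=17: g(17,-17)=1 g(17,-15)=17 g(17,-13)=135 g(17,-11)=663 g(17,-9)=2244 g(17,-7)=5508 g(17,-5)=9996 g(17,-3)=13260 g(17,-1)=11934 g(17,1)=4862
t=18: g(18,-18)=1 g(18,-16)=18 g(18,-14)=152 g(18,-12)=798 g(18,-10)=2907 g(18,-8)=7752 g(18,-6)=15504 g(18,-4)=23256 g(18,-2)=25194 g(18,0)=16796
Paths never hitting 2: Σ_s g(18,s) = 92378
Paths hitting 2: 2^18 - 92378 = 169766
P = 169766/262144 = 84883/131072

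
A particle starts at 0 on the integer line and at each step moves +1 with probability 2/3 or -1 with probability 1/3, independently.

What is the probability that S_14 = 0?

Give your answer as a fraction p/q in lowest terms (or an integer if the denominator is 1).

Answer: 146432/1594323

Derivation:
To be at 0 after 14 steps: need exactly 7 steps of +1 and 7 of -1.
Number of such sequences: C(14,7) = 3432
Each has probability (2/3)^7 · (1/3)^7 = 128/4782969
P = 3432 · 128/4782969 = 146432/1594323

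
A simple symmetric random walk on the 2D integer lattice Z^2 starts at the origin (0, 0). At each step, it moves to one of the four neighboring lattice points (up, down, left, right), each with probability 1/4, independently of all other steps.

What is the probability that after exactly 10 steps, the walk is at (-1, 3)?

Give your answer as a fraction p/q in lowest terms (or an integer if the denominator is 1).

Answer: 1575/65536

Derivation:
Let h be the number of horizontal steps (so 10-h are vertical). To end at (-1,3) need (h-1)/2 right-steps and ((10-h)+3)/2 up-steps.
Sum over h with 1 ≤ h ≤ 7, h ≡ 1 (mod 2), 10-h ≡ 1 (mod 2):
h=1: C(10,1)·C(1,0)·C(9,6) = 10·1·84 = 840
h=3: C(10,3)·C(3,1)·C(7,5) = 120·3·21 = 7560
h=5: C(10,5)·C(5,2)·C(5,4) = 252·10·5 = 12600
h=7: C(10,7)·C(7,3)·C(3,3) = 120·35·1 = 4200
Total favorable: 25200
Total paths: 4^10 = 1048576
P = 25200/1048576 = 1575/65536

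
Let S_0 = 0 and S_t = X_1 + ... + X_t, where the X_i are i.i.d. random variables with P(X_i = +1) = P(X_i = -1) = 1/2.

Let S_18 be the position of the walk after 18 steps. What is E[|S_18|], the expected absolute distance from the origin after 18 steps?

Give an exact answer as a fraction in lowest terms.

S_18 takes values m ≡ 0 (mod 2) with |m| ≤ 18; P(S_18=m) = C(18,(18+m)/2)/2^18.
Total paths: 2^18 = 262144
Distribution: P(S=-18)=1/262144, P(S=-16)=18/262144, P(S=-14)=153/262144, P(S=-12)=816/262144, P(S=-10)=3060/262144, P(S=-8)=8568/262144, P(S=-6)=18564/262144, P(S=-4)=31824/262144, P(S=-2)=43758/262144, P(S=0)=48620/262144, P(S=2)=43758/262144, P(S=4)=31824/262144, P(S=6)=18564/262144, P(S=8)=8568/262144, P(S=10)=3060/262144, P(S=12)=816/262144, P(S=14)=153/262144, P(S=16)=18/262144, P(S=18)=1/262144
E[|S_18|] = Σ_m |m|·P(S_18=m) = 875160/262144 = 109395/32768

Answer: 109395/32768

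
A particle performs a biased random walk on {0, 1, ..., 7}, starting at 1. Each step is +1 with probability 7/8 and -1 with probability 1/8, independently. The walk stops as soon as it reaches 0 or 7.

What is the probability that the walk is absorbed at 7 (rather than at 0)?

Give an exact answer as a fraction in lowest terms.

Answer: 117649/137257

Derivation:
Biased walk: p = 7/8, q = 1/8, r = q/p = 1/7
Gambler's ruin: P(hit 7 before 0 | start at 1) = (1 - r^a)/(1 - r^N)
r^1 = 1/7; r^7 = 1/823543
P = (1 - 1/7) / (1 - 1/823543) = 6/7 / 823542/823543 = 117649/137257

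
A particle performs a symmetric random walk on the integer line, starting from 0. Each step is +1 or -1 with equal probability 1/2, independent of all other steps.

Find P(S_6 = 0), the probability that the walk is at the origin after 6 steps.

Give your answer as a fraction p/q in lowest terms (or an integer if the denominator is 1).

Answer: 5/16

Derivation:
To return to 0 after 6 steps: need exactly 3 steps of +1 and 3 of -1.
Favorable paths: C(6,3) = 20
Total paths: 2^6 = 64
P = 20/64 = 5/16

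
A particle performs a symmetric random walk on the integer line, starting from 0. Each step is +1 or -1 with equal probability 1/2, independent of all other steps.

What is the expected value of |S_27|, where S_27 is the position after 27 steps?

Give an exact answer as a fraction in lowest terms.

S_27 takes values m ≡ 1 (mod 2) with |m| ≤ 27; P(S_27=m) = C(27,(27+m)/2)/2^27.
Total paths: 2^27 = 134217728
Distribution: P(S=-27)=1/134217728, P(S=-25)=27/134217728, P(S=-23)=351/134217728, P(S=-21)=2925/134217728, P(S=-19)=17550/134217728, P(S=-17)=80730/134217728, P(S=-15)=296010/134217728, P(S=-13)=888030/134217728, P(S=-11)=2220075/134217728, P(S=-9)=4686825/134217728, P(S=-7)=8436285/134217728, P(S=-5)=13037895/134217728, P(S=-3)=17383860/134217728, P(S=-1)=20058300/134217728, P(S=1)=20058300/134217728, P(S=3)=17383860/134217728, P(S=5)=13037895/134217728, P(S=7)=8436285/134217728, P(S=9)=4686825/134217728, P(S=11)=2220075/134217728, P(S=13)=888030/134217728, P(S=15)=296010/134217728, P(S=17)=80730/134217728, P(S=19)=17550/134217728, P(S=21)=2925/134217728, P(S=23)=351/134217728, P(S=25)=27/134217728, P(S=27)=1/134217728
E[|S_27|] = Σ_m |m|·P(S_27=m) = 561632400/134217728 = 35102025/8388608

Answer: 35102025/8388608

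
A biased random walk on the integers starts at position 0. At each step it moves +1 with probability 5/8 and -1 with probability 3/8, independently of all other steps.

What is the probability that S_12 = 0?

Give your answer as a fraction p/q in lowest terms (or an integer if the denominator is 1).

To be at 0 after 12 steps: need exactly 6 steps of +1 and 6 of -1.
Number of such sequences: C(12,6) = 924
Each has probability (5/8)^6 · (3/8)^6 = 11390625/68719476736
P = 924 · 11390625/68719476736 = 2631234375/17179869184

Answer: 2631234375/17179869184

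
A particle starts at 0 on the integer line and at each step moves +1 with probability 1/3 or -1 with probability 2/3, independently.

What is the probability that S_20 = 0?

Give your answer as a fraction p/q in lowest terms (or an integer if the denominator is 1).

To be at 0 after 20 steps: need exactly 10 steps of +1 and 10 of -1.
Number of such sequences: C(20,10) = 184756
Each has probability (1/3)^10 · (2/3)^10 = 1024/3486784401
P = 184756 · 1024/3486784401 = 189190144/3486784401

Answer: 189190144/3486784401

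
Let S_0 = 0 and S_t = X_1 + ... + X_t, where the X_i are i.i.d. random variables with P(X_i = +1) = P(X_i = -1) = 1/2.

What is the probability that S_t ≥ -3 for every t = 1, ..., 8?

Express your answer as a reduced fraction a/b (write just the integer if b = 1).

Answer: 105/128

Derivation:
Let f(t,s) = #length-t paths at position s with S_1..S_t all ≥ -3.
f(t,s) = f(t-1,s-1) + f(t-1,s+1) for s ≥ -3; f(t,s) = 0 for s < -3.
t=0: f(0,0)=1
t=1: f(1,-1)=1 f(1,1)=1
t=2: f(2,-2)=1 f(2,0)=2 f(2,2)=1
t=3: f(3,-3)=1 f(3,-1)=3 f(3,1)=3 f(3,3)=1
t=4: f(4,-2)=4 f(4,0)=6 f(4,2)=4 f(4,4)=1
t=5: f(5,-3)=4 f(5,-1)=10 f(5,1)=10 f(5,3)=5 f(5,5)=1
t=6: f(6,-2)=14 f(6,0)=20 f(6,2)=15 f(6,4)=6 f(6,6)=1
t=7: f(7,-3)=14 f(7,-1)=34 f(7,1)=35 f(7,3)=21 f(7,5)=7 f(7,7)=1
t=8: f(8,-2)=48 f(8,0)=69 f(8,2)=56 f(8,4)=28 f(8,6)=8 f(8,8)=1
Σ_s f(8,s) = 210
P = 210/256 = 105/128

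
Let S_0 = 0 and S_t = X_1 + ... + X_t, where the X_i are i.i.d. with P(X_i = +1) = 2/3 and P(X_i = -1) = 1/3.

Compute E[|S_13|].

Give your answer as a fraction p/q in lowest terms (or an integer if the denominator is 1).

Answer: 836459/177147

Derivation:
S_13 takes values m ≡ 1 (mod 2) with |m| ≤ 13; P(S_13=m) = C(13,(13+m)/2) · (2/3)^((13+m)/2) · (1/3)^((13-m)/2).
Distribution: P(S=-13)=1/1594323, P(S=-11)=26/1594323, P(S=-9)=104/531441, P(S=-7)=2288/1594323, P(S=-5)=11440/1594323, P(S=-3)=4576/177147, P(S=-1)=36608/531441, P(S=1)=73216/531441, P(S=3)=36608/177147, P(S=5)=366080/1594323, P(S=7)=292864/1594323, P(S=9)=53248/531441, P(S=11)=53248/1594323, P(S=13)=8192/1594323
E[|S_13|] = Σ_m |m|·P(S_13=m) = 836459/177147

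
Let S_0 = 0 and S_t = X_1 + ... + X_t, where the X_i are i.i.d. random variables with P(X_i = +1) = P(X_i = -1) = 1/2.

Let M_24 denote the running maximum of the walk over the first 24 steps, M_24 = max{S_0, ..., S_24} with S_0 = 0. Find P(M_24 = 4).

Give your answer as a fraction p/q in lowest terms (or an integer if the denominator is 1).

Answer: 245157/2097152

Derivation:
Let M_24 = max(S_0,...,S_24). Use the reflection principle: for j ≥ 1, #{paths with M_24 ≥ j} = #{S_24 ≥ j} + #{S_24 ≥ j+1}.
By reflection, #{M_24 ≥ 4} = #{S_24 ≥ 4} + #{S_24 ≥ 5} = 4540386 + 2579130 = 7119516.
#{M_24 ≥ 5} = #{S_24 ≥ 5} + #{S_24 ≥ 6} = 2579130 + 2579130 = 5158260.
#{M_24 = 4} = 7119516 - 5158260 = 1961256.
P(M_24 = 4) = 1961256/16777216 = 245157/2097152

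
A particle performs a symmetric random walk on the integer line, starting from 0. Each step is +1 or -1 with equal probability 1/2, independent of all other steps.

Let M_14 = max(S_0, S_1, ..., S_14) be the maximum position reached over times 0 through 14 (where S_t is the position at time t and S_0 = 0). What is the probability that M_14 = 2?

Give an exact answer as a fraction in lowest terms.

Let M_14 = max(S_0,...,S_14). Use the reflection principle: for j ≥ 1, #{paths with M_14 ≥ j} = #{S_14 ≥ j} + #{S_14 ≥ j+1}.
By reflection, #{M_14 ≥ 2} = #{S_14 ≥ 2} + #{S_14 ≥ 3} = 6476 + 3473 = 9949.
#{M_14 ≥ 3} = #{S_14 ≥ 3} + #{S_14 ≥ 4} = 3473 + 3473 = 6946.
#{M_14 = 2} = 9949 - 6946 = 3003.
P(M_14 = 2) = 3003/16384 = 3003/16384

Answer: 3003/16384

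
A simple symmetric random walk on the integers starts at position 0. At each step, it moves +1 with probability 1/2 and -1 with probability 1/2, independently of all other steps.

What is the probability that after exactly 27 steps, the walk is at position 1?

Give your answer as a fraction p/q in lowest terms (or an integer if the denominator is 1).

Answer: 5014575/33554432

Derivation:
To reach position 1 after 27 steps: need 14 steps of +1 and 13 of -1.
Favorable paths: C(27,14) = 20058300
Total paths: 2^27 = 134217728
P = 20058300/134217728 = 5014575/33554432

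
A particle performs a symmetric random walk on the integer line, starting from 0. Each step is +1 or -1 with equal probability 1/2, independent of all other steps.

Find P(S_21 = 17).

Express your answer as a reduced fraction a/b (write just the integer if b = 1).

Answer: 105/1048576

Derivation:
To reach position 17 after 21 steps: need 19 steps of +1 and 2 of -1.
Favorable paths: C(21,19) = 210
Total paths: 2^21 = 2097152
P = 210/2097152 = 105/1048576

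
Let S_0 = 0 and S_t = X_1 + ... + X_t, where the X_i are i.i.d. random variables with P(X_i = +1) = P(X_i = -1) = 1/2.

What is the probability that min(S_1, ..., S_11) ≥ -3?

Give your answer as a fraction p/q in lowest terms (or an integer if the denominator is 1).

Let f(t,s) = #length-t paths at position s with S_1..S_t all ≥ -3.
f(t,s) = f(t-1,s-1) + f(t-1,s+1) for s ≥ -3; f(t,s) = 0 for s < -3.
t=0: f(0,0)=1
t=1: f(1,-1)=1 f(1,1)=1
t=2: f(2,-2)=1 f(2,0)=2 f(2,2)=1
t=3: f(3,-3)=1 f(3,-1)=3 f(3,1)=3 f(3,3)=1
t=4: f(4,-2)=4 f(4,0)=6 f(4,2)=4 f(4,4)=1
t=5: f(5,-3)=4 f(5,-1)=10 f(5,1)=10 f(5,3)=5 f(5,5)=1
t=6: f(6,-2)=14 f(6,0)=20 f(6,2)=15 f(6,4)=6 f(6,6)=1
t=7: f(7,-3)=14 f(7,-1)=34 f(7,1)=35 f(7,3)=21 f(7,5)=7 f(7,7)=1
t=8: f(8,-2)=48 f(8,0)=69 f(8,2)=56 f(8,4)=28 f(8,6)=8 f(8,8)=1
t=9: f(9,-3)=48 f(9,-1)=117 f(9,1)=125 f(9,3)=84 f(9,5)=36 f(9,7)=9 f(9,9)=1
t=10: f(10,-2)=165 f(10,0)=242 f(10,2)=209 f(10,4)=120 f(10,6)=45 f(10,8)=10 f(10,10)=1
t=11: f(11,-3)=165 f(11,-1)=407 f(11,1)=451 f(11,3)=329 f(11,5)=165 f(11,7)=55 f(11,9)=11 f(11,11)=1
Σ_s f(11,s) = 1584
P = 1584/2048 = 99/128

Answer: 99/128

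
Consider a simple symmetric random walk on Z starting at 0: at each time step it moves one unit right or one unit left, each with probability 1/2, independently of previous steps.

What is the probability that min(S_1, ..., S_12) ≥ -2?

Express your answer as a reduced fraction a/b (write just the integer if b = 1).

Answer: 627/1024

Derivation:
Let f(t,s) = #length-t paths at position s with S_1..S_t all ≥ -2.
f(t,s) = f(t-1,s-1) + f(t-1,s+1) for s ≥ -2; f(t,s) = 0 for s < -2.
t=0: f(0,0)=1
t=1: f(1,-1)=1 f(1,1)=1
t=2: f(2,-2)=1 f(2,0)=2 f(2,2)=1
t=3: f(3,-1)=3 f(3,1)=3 f(3,3)=1
t=4: f(4,-2)=3 f(4,0)=6 f(4,2)=4 f(4,4)=1
t=5: f(5,-1)=9 f(5,1)=10 f(5,3)=5 f(5,5)=1
t=6: f(6,-2)=9 f(6,0)=19 f(6,2)=15 f(6,4)=6 f(6,6)=1
t=7: f(7,-1)=28 f(7,1)=34 f(7,3)=21 f(7,5)=7 f(7,7)=1
t=8: f(8,-2)=28 f(8,0)=62 f(8,2)=55 f(8,4)=28 f(8,6)=8 f(8,8)=1
t=9: f(9,-1)=90 f(9,1)=117 f(9,3)=83 f(9,5)=36 f(9,7)=9 f(9,9)=1
t=10: f(10,-2)=90 f(10,0)=207 f(10,2)=200 f(10,4)=119 f(10,6)=45 f(10,8)=10 f(10,10)=1
t=11: f(11,-1)=297 f(11,1)=407 f(11,3)=319 f(11,5)=164 f(11,7)=55 f(11,9)=11 f(11,11)=1
t=12: f(12,-2)=297 f(12,0)=704 f(12,2)=726 f(12,4)=483 f(12,6)=219 f(12,8)=66 f(12,10)=12 f(12,12)=1
Σ_s f(12,s) = 2508
P = 2508/4096 = 627/1024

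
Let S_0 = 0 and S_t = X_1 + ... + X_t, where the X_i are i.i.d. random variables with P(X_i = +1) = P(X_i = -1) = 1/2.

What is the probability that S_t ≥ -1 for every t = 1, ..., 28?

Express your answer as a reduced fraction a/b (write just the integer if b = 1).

Answer: 9694845/33554432

Derivation:
Let f(t,s) = #length-t paths at position s with S_1..S_t all ≥ -1.
f(t,s) = f(t-1,s-1) + f(t-1,s+1) for s ≥ -1; f(t,s) = 0 for s < -1.
t=0: f(0,0)=1
t=1: f(1,-1)=1 f(1,1)=1
t=2: f(2,0)=2 f(2,2)=1
t=3: f(3,-1)=2 f(3,1)=3 f(3,3)=1
t=4: f(4,0)=5 f(4,2)=4 f(4,4)=1
t=5: f(5,-1)=5 f(5,1)=9 f(5,3)=5 f(5,5)=1
t=6: f(6,0)=14 f(6,2)=14 f(6,4)=6 f(6,6)=1
t=7: f(7,-1)=14 f(7,1)=28 f(7,3)=20 f(7,5)=7 f(7,7)=1
t=8: f(8,0)=42 f(8,2)=48 f(8,4)=27 f(8,6)=8 f(8,8)=1
t=9: f(9,-1)=42 f(9,1)=90 f(9,3)=75 f(9,5)=35 f(9,7)=9 f(9,9)=1
t=10: f(10,0)=132 f(10,2)=165 f(10,4)=110 f(10,6)=44 f(10,8)=10 f(10,10)=1
t=11: f(11,-1)=132 f(11,1)=297 f(11,3)=275 f(11,5)=154 f(11,7)=54 f(11,9)=11 f(11,11)=1
t=12: f(12,0)=429 f(12,2)=572 f(12,4)=429 f(12,6)=208 f(12,8)=65 f(12,10)=12 f(12,12)=1
t=13: f(13,-1)=429 f(13,1)=1001 f(13,3)=1001 f(13,5)=637 f(13,7)=273 f(13,9)=77 f(13,11)=13 f(13,13)=1
t=14: f(14,0)=1430 f(14,2)=2002 f(14,4)=1638 f(14,6)=910 f(14,8)=350 f(14,10)=90 f(14,12)=14 f(14,14)=1
t=15: f(15,-1)=1430 f(15,1)=3432 f(15,3)=3640 f(15,5)=2548 f(15,7)=1260 f(15,9)=440 f(15,11)=104 f(15,13)=15 f(15,15)=1
t=16: f(16,0)=4862 f(16,2)=7072 f(16,4)=6188 f(16,6)=3808 f(16,8)=1700 f(16,10)=544 f(16,12)=119 f(16,14)=16 f(16,16)=1
t=17: f(17,-1)=4862 f(17,1)=11934 f(17,3)=13260 f(17,5)=9996 f(17,7)=5508 f(17,9)=2244 f(17,11)=663 f(17,13)=135 f(17,15)=17 f(17,17)=1
t=18: f(18,0)=16796 f(18,2)=25194 f(18,4)=23256 f(18,6)=15504 f(18,8)=7752 f(18,10)=2907 f(18,12)=798 f(18,14)=152 f(18,16)=18 f(18,18)=1
t=19: f(19,-1)=16796 f(19,1)=41990 f(19,3)=48450 f(19,5)=38760 f(19,7)=23256 f(19,9)=10659 f(19,11)=3705 f(19,13)=950 f(19,15)=170 f(19,17)=19 f(19,19)=1
t=20: f(20,0)=58786 f(20,2)=90440 f(20,4)=87210 f(20,6)=62016 f(20,8)=33915 f(20,10)=14364 f(20,12)=4655 f(20,14)=1120 f(20,16)=189 f(20,18)=20 f(20,20)=1
t=21: f(21,-1)=58786 f(21,1)=149226 f(21,3)=177650 f(21,5)=149226 f(21,7)=95931 f(21,9)=48279 f(21,11)=19019 f(21,13)=5775 f(21,15)=1309 f(21,17)=209 f(21,19)=21 f(21,21)=1
t=22: f(22,0)=208012 f(22,2)=326876 f(22,4)=326876 f(22,6)=245157 f(22,8)=144210 f(22,10)=67298 f(22,12)=24794 f(22,14)=7084 f(22,16)=1518 f(22,18)=230 f(22,20)=22 f(22,22)=1
t=23: f(23,-1)=208012 f(23,1)=534888 f(23,3)=653752 f(23,5)=572033 f(23,7)=389367 f(23,9)=211508 f(23,11)=92092 f(23,13)=31878 f(23,15)=8602 f(23,17)=1748 f(23,19)=252 f(23,21)=23 f(23,23)=1
t=24: f(24,0)=742900 f(24,2)=1188640 f(24,4)=1225785 f(24,6)=961400 f(24,8)=600875 f(24,10)=303600 f(24,12)=123970 f(24,14)=40480 f(24,16)=10350 f(24,18)=2000 f(24,20)=275 f(24,22)=24 f(24,24)=1
t=25: f(25,-1)=742900 f(25,1)=1931540 f(25,3)=2414425 f(25,5)=2187185 f(25,7)=1562275 f(25,9)=904475 f(25,11)=427570 f(25,13)=164450 f(25,15)=50830 f(25,17)=12350 f(25,19)=2275 f(25,21)=299 f(25,23)=25 f(25,25)=1
t=26: f(26,0)=2674440 f(26,2)=4345965 f(26,4)=4601610 f(26,6)=3749460 f(26,8)=2466750 f(26,10)=1332045 f(26,12)=592020 f(26,14)=215280 f(26,16)=63180 f(26,18)=14625 f(26,20)=2574 f(26,22)=324 f(26,24)=26 f(26,26)=1
t=27: f(27,-1)=2674440 f(27,1)=7020405 f(27,3)=8947575 f(27,5)=8351070 f(27,7)=6216210 f(27,9)=3798795 f(27,11)=1924065 f(27,13)=807300 f(27,15)=278460 f(27,17)=77805 f(27,19)=17199 f(27,21)=2898 f(27,23)=350 f(27,25)=27 f(27,27)=1
t=28: f(28,0)=9694845 f(28,2)=15967980 f(28,4)=17298645 f(28,6)=14567280 f(28,8)=10015005 f(28,10)=5722860 f(28,12)=2731365 f(28,14)=1085760 f(28,16)=356265 f(28,18)=95004 f(28,20)=20097 f(28,22)=3248 f(28,24)=377 f(28,26)=28 f(28,28)=1
Σ_s f(28,s) = 77558760
P = 77558760/268435456 = 9694845/33554432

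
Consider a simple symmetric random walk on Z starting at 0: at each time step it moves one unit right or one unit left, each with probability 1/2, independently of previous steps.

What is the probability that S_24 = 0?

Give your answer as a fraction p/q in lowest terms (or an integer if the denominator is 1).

To return to 0 after 24 steps: need exactly 12 steps of +1 and 12 of -1.
Favorable paths: C(24,12) = 2704156
Total paths: 2^24 = 16777216
P = 2704156/16777216 = 676039/4194304

Answer: 676039/4194304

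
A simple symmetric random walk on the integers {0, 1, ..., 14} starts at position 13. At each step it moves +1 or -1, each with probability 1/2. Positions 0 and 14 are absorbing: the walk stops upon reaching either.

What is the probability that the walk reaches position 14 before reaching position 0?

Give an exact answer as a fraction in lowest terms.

Answer: 13/14

Derivation:
Symmetric walk (p = 1/2): the harmonic-function argument gives P(hit 14 before 0 | start at 13) = a/N.
P = 13/14 = 13/14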